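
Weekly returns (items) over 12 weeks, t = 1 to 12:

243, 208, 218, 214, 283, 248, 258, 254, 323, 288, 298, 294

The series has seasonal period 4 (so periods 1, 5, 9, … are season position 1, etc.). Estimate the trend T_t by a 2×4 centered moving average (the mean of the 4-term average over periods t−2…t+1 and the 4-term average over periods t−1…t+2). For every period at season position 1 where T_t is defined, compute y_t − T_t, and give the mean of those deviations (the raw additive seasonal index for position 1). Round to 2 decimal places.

37.25

Season position 1 occurs at t = 5, 9 (where T_t is defined).
t=5: T_5 = 245.7500; y_5 − T_5 = 283 − 245.7500 = 37.2500
t=9: T_9 = 285.7500; y_9 − T_9 = 323 − 285.7500 = 37.2500
Mean deviation: (37.2500 + 37.2500) / 2 = 37.25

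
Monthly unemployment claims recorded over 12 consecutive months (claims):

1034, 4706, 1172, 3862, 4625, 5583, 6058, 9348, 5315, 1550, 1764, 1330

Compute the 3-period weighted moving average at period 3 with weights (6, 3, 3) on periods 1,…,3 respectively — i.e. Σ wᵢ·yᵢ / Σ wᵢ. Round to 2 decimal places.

Weighted sum: 6·1034 + 3·4706 + 3·1172 = 6204 + 14118 + 3516 = 23838
Weight total: 6 + 3 + 3 = 12
WMA = 23838 / 12 = 1986.50

1986.50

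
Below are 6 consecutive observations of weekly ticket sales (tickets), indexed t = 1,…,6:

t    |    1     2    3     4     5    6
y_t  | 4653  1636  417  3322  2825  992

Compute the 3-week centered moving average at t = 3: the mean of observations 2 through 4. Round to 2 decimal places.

Sum of periods 2–4: 1636 + 417 + 3322 = 5375
Divide by 3: 5375 / 3 = 1791.67

1791.67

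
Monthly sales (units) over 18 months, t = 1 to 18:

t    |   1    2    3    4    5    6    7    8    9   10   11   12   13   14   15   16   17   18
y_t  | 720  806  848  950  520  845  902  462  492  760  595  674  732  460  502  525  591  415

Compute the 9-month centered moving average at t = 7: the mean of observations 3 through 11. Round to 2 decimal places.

708.22

Sum of periods 3–11: 848 + 950 + 520 + 845 + 902 + 462 + 492 + 760 + 595 = 6374
Divide by 9: 6374 / 9 = 708.22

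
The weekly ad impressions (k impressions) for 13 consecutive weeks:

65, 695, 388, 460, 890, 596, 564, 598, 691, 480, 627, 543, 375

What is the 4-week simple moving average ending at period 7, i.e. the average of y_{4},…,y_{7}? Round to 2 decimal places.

Sum of periods 4–7: 460 + 890 + 596 + 564 = 2510
Divide by 4: 2510 / 4 = 627.50

627.50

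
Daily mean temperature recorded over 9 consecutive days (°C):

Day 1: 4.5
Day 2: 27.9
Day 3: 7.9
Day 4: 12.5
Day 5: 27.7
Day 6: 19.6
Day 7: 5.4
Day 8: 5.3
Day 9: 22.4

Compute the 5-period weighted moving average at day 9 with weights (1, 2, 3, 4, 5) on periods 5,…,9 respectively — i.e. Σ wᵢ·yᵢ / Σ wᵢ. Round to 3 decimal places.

Weighted sum: 1·27.7 + 2·19.6 + 3·5.4 + 4·5.3 + 5·22.4 = 27.7 + 39.2 + 16.2 + 21.2 + 112.0 = 216.3
Weight total: 1 + 2 + 3 + 4 + 5 = 15
WMA = 216.3 / 15 = 14.420

14.420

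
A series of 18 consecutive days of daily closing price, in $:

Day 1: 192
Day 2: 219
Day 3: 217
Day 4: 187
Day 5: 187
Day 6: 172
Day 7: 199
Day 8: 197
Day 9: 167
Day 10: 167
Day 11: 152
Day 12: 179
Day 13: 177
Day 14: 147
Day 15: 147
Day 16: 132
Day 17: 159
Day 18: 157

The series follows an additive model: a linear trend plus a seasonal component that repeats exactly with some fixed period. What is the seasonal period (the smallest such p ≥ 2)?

5

First differences y_{t+1} − y_t: 27, -2, -30, 0, -15, 27, -2, -30, 0, -15, 27, -2, …
The difference pattern repeats every 5 terms and not for any smaller step, so p = 5.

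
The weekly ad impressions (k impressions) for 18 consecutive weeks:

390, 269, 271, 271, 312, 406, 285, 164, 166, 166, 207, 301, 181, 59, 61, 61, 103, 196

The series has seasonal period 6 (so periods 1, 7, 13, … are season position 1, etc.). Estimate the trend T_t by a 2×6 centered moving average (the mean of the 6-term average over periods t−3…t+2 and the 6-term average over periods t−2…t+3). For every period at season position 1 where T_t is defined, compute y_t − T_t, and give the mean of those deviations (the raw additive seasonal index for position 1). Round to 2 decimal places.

Season position 1 occurs at t = 7, 13 (where T_t is defined).
t=7: T_7 = 258.5833; y_7 − T_7 = 285 − 258.5833 = 26.4167
t=13: T_13 = 153.7500; y_13 − T_13 = 181 − 153.7500 = 27.2500
Mean deviation: (26.4167 + 27.2500) / 2 = 26.83

26.83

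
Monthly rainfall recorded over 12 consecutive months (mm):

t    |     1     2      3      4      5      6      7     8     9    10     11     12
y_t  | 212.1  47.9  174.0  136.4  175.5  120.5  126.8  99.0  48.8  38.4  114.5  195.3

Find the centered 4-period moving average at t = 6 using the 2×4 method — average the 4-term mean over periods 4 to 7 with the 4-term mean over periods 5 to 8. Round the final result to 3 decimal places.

135.125

Sum over 4–7: 136.4 + 175.5 + 120.5 + 126.8 = 559.2
Sum over 5–8: 175.5 + 120.5 + 126.8 + 99.0 = 521.8
CMA at t=6 = (559.2 + 521.8) / (2·4) = 1081.0 / 8 = 135.125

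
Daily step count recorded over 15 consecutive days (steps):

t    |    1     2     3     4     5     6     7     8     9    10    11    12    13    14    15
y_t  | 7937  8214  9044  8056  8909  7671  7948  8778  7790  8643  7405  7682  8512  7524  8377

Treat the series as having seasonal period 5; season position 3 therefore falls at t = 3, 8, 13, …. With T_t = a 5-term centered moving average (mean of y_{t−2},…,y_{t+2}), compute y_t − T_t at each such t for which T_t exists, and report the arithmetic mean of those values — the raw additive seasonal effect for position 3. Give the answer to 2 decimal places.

612.00

Season position 3 occurs at t = 3, 8, 13 (where T_t is defined).
t=3: T_3 = 8432.0000; y_3 − T_3 = 9044 − 8432.0000 = 612.0000
t=8: T_8 = 8166.0000; y_8 − T_8 = 8778 − 8166.0000 = 612.0000
t=13: T_13 = 7900.0000; y_13 − T_13 = 8512 − 7900.0000 = 612.0000
Mean deviation: (612.0000 + 612.0000 + 612.0000) / 3 = 612.00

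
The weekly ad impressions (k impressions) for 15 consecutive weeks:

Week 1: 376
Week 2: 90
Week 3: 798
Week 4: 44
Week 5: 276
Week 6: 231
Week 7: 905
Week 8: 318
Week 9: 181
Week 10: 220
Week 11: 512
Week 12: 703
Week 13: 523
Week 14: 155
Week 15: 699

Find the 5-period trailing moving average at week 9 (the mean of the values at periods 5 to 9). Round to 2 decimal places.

Sum of periods 5–9: 276 + 231 + 905 + 318 + 181 = 1911
Divide by 5: 1911 / 5 = 382.20

382.20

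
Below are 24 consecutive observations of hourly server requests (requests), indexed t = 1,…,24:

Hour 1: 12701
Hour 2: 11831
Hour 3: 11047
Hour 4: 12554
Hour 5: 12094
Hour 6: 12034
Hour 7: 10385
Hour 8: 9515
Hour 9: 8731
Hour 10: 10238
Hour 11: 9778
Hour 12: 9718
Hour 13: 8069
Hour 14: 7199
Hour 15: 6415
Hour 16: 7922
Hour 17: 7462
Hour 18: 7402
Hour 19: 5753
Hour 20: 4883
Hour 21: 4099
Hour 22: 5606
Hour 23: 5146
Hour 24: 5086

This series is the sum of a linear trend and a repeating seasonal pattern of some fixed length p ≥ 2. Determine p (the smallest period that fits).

6

First differences y_{t+1} − y_t: -870, -784, 1507, -460, -60, -1649, -870, -784, 1507, -460, -60, -1649, -870, -784, …
The difference pattern repeats every 6 terms and not for any smaller step, so p = 6.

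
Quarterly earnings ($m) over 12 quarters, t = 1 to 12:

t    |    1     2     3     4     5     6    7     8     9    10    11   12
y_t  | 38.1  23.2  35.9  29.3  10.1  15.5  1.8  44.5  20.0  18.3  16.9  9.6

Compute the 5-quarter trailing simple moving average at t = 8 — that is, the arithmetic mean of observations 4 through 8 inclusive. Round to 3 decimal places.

20.240

Sum of periods 4–8: 29.3 + 10.1 + 15.5 + 1.8 + 44.5 = 101.2
Divide by 5: 101.2 / 5 = 20.240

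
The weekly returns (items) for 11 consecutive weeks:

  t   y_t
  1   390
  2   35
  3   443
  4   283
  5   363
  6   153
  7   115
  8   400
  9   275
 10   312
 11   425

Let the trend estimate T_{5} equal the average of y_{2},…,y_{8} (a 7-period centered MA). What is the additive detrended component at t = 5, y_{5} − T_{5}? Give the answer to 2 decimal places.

107.00

Trend T_5 = (35 + 443 + 283 + 363 + 153 + 115 + 400) / 7 = 1792/7 = 256.0000
Detrended value: 363 − 256.0000 = 107.00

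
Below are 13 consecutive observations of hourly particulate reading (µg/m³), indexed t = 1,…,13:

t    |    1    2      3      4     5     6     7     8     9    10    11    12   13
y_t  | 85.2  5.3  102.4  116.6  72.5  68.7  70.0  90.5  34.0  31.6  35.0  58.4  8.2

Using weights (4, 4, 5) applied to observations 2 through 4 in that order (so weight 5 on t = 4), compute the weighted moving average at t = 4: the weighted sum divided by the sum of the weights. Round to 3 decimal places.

77.985

Weighted sum: 4·5.3 + 4·102.4 + 5·116.6 = 21.2 + 409.6 + 583.0 = 1013.8
Weight total: 4 + 4 + 5 = 13
WMA = 1013.8 / 13 = 77.985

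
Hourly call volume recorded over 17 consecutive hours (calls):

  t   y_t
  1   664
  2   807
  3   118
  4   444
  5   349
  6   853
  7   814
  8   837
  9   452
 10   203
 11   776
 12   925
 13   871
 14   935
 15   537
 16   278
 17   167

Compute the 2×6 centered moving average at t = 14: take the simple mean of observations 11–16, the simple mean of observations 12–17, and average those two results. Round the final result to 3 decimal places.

669.583

Sum over 11–16: 776 + 925 + 871 + 935 + 537 + 278 = 4322
Sum over 12–17: 925 + 871 + 935 + 537 + 278 + 167 = 3713
CMA at t=14 = (4322 + 3713) / (2·6) = 8035 / 12 = 669.583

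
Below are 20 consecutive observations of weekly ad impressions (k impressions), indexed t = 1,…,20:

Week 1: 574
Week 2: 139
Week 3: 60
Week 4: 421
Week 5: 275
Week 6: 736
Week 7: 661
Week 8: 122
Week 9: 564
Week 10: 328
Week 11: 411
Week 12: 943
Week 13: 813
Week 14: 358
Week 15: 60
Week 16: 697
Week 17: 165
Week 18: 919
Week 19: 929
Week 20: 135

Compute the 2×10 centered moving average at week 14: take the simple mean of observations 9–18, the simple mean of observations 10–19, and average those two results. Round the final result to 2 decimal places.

Sum over 9–18: 564 + 328 + 411 + 943 + 813 + 358 + 60 + 697 + 165 + 919 = 5258
Sum over 10–19: 328 + 411 + 943 + 813 + 358 + 60 + 697 + 165 + 919 + 929 = 5623
CMA at t=14 = (5258 + 5623) / (2·10) = 10881 / 20 = 544.05

544.05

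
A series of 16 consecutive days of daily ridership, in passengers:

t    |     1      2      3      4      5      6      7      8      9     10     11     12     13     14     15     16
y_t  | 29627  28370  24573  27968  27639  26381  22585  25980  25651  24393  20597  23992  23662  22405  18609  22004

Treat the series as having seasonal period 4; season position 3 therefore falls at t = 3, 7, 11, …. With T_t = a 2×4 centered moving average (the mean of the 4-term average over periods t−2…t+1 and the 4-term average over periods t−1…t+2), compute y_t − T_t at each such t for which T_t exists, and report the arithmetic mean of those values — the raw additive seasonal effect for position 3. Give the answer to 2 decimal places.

Season position 3 occurs at t = 3, 7, 11 (where T_t is defined).
t=3: T_3 = 27386.0000; y_3 − T_3 = 24573 − 27386.0000 = -2813.0000
t=7: T_7 = 25397.7500; y_7 − T_7 = 22585 − 25397.7500 = -2812.7500
t=11: T_11 = 23409.6250; y_11 − T_11 = 20597 − 23409.6250 = -2812.6250
Mean deviation: (-2813.0000 + -2812.7500 + -2812.6250) / 3 = -2812.79

-2812.79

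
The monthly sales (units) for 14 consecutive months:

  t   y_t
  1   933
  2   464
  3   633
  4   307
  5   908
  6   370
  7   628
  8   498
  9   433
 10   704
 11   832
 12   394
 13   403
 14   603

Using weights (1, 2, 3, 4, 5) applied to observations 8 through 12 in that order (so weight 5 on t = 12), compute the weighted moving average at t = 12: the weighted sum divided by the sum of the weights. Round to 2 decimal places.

584.93

Weighted sum: 1·498 + 2·433 + 3·704 + 4·832 + 5·394 = 498 + 866 + 2112 + 3328 + 1970 = 8774
Weight total: 1 + 2 + 3 + 4 + 5 = 15
WMA = 8774 / 15 = 584.93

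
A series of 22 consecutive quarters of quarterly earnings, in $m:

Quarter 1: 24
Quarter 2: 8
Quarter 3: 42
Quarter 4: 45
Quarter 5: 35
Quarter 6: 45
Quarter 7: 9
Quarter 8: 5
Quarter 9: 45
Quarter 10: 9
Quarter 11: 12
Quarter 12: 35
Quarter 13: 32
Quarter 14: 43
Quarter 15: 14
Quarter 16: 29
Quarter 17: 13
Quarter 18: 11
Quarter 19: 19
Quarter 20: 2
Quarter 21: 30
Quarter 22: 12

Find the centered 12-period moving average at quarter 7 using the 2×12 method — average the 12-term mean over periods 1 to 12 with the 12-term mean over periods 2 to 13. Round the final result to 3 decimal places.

26.500

Sum over 1–12: 24 + 8 + 42 + 45 + 35 + 45 + 9 + 5 + 45 + 9 + 12 + 35 = 314
Sum over 2–13: 8 + 42 + 45 + 35 + 45 + 9 + 5 + 45 + 9 + 12 + 35 + 32 = 322
CMA at t=7 = (314 + 322) / (2·12) = 636 / 24 = 26.500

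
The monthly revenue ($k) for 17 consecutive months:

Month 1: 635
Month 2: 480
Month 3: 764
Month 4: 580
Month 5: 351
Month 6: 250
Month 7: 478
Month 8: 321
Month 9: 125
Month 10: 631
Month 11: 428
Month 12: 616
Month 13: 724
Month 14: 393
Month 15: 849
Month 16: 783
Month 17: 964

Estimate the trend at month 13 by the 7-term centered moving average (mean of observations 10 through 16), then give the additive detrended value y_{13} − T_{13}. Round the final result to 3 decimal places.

92.000

Trend T_13 = (631 + 428 + 616 + 724 + 393 + 849 + 783) / 7 = 4424/7 = 632.00000
Detrended value: 724 − 632.00000 = 92.000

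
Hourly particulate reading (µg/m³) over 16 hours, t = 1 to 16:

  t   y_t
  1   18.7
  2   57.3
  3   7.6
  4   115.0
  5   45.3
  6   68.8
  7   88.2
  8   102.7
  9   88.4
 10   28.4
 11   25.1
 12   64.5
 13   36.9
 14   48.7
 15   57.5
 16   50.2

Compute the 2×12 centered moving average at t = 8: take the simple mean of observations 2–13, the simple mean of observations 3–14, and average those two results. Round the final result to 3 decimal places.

60.325

Sum over 2–13: 57.3 + 7.6 + 115.0 + 45.3 + 68.8 + 88.2 + 102.7 + 88.4 + 28.4 + 25.1 + 64.5 + 36.9 = 728.2
Sum over 3–14: 7.6 + 115.0 + 45.3 + 68.8 + 88.2 + 102.7 + 88.4 + 28.4 + 25.1 + 64.5 + 36.9 + 48.7 = 719.6
CMA at t=8 = (728.2 + 719.6) / (2·12) = 1447.8 / 24 = 60.325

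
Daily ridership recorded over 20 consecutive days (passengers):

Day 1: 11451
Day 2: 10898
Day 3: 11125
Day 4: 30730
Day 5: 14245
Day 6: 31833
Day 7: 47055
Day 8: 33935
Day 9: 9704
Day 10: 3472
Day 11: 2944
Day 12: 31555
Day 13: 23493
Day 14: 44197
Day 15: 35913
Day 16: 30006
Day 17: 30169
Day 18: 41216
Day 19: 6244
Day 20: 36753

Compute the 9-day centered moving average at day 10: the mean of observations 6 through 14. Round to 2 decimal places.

25354.22

Sum of periods 6–14: 31833 + 47055 + 33935 + 9704 + 3472 + 2944 + 31555 + 23493 + 44197 = 228188
Divide by 9: 228188 / 9 = 25354.22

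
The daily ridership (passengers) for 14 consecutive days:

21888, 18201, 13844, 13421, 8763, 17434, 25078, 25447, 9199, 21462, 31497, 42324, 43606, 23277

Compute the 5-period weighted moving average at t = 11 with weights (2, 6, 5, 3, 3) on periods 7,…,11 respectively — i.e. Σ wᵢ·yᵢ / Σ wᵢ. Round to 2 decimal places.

Weighted sum: 2·25078 + 6·25447 + 5·9199 + 3·21462 + 3·31497 = 50156 + 152682 + 45995 + 64386 + 94491 = 407710
Weight total: 2 + 6 + 5 + 3 + 3 = 19
WMA = 407710 / 19 = 21458.42

21458.42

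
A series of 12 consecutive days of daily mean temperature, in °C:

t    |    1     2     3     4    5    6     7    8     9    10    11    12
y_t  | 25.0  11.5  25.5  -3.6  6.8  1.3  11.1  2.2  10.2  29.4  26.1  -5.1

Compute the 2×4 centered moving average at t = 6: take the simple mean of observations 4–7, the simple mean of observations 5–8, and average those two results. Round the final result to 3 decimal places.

4.625

Sum over 4–7: (-3.6) + 6.8 + 1.3 + 11.1 = 15.6
Sum over 5–8: 6.8 + 1.3 + 11.1 + 2.2 = 21.4
CMA at t=6 = (15.6 + 21.4) / (2·4) = 37.0 / 8 = 4.625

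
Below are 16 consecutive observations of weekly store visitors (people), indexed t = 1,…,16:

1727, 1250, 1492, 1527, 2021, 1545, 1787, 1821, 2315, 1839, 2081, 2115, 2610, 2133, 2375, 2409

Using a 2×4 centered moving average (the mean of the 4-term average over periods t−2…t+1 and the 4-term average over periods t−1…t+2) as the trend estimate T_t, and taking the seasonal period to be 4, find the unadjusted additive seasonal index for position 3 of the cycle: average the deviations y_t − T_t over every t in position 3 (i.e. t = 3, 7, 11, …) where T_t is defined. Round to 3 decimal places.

Season position 3 occurs at t = 3, 7, 11 (where T_t is defined).
t=3: T_3 = 1535.75000; y_3 − T_3 = 1492 − 1535.75000 = -43.75000
t=7: T_7 = 1830.25000; y_7 − T_7 = 1787 − 1830.25000 = -43.25000
t=11: T_11 = 2124.37500; y_11 − T_11 = 2081 − 2124.37500 = -43.37500
Mean deviation: (-43.75000 + -43.25000 + -43.37500) / 3 = -43.458

-43.458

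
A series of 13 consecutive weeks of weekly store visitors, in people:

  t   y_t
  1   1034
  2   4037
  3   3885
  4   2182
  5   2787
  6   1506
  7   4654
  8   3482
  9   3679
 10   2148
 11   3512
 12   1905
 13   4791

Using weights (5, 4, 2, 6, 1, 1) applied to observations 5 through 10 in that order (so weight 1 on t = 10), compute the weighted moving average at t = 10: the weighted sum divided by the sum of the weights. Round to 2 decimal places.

2946.63

Weighted sum: 5·2787 + 4·1506 + 2·4654 + 6·3482 + 1·3679 + 1·2148 = 13935 + 6024 + 9308 + 20892 + 3679 + 2148 = 55986
Weight total: 5 + 4 + 2 + 6 + 1 + 1 = 19
WMA = 55986 / 19 = 2946.63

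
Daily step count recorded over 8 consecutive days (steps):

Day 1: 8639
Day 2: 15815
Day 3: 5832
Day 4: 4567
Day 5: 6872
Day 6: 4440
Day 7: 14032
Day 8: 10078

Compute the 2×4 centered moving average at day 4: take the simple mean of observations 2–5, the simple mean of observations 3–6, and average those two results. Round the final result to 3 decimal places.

6849.625

Sum over 2–5: 15815 + 5832 + 4567 + 6872 = 33086
Sum over 3–6: 5832 + 4567 + 6872 + 4440 = 21711
CMA at t=4 = (33086 + 21711) / (2·4) = 54797 / 8 = 6849.625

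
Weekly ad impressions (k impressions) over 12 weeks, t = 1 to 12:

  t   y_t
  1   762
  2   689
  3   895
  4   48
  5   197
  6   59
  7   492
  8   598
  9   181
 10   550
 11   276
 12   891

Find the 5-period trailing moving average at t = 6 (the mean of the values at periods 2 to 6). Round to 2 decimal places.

Sum of periods 2–6: 689 + 895 + 48 + 197 + 59 = 1888
Divide by 5: 1888 / 5 = 377.60

377.60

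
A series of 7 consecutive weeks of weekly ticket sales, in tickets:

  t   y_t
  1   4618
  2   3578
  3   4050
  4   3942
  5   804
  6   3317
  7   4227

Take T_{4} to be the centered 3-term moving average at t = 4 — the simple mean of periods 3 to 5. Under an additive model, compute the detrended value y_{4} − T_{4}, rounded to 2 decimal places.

1010.00

Trend T_4 = (4050 + 3942 + 804) / 3 = 8796/3 = 2932.0000
Detrended value: 3942 − 2932.0000 = 1010.00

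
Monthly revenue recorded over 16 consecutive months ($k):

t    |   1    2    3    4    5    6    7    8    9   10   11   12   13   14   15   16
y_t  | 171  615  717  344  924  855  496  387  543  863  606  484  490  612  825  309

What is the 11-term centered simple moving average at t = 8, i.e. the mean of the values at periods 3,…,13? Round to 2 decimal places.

Sum of periods 3–13: 717 + 344 + 924 + 855 + 496 + 387 + 543 + 863 + 606 + 484 + 490 = 6709
Divide by 11: 6709 / 11 = 609.91

609.91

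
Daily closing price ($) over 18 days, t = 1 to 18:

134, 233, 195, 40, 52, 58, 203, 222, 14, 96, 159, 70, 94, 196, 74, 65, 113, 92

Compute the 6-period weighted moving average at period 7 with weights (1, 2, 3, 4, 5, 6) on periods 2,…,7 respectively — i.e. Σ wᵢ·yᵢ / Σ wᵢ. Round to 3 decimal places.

117.095

Weighted sum: 1·233 + 2·195 + 3·40 + 4·52 + 5·58 + 6·203 = 233 + 390 + 120 + 208 + 290 + 1218 = 2459
Weight total: 1 + 2 + 3 + 4 + 5 + 6 = 21
WMA = 2459 / 21 = 117.095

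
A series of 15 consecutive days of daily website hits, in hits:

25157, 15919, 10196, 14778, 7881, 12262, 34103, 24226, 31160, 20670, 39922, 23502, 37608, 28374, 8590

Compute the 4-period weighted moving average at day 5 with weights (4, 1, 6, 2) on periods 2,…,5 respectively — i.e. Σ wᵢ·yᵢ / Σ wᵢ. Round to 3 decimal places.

Weighted sum: 4·15919 + 1·10196 + 6·14778 + 2·7881 = 63676 + 10196 + 88668 + 15762 = 178302
Weight total: 4 + 1 + 6 + 2 = 13
WMA = 178302 / 13 = 13715.538

13715.538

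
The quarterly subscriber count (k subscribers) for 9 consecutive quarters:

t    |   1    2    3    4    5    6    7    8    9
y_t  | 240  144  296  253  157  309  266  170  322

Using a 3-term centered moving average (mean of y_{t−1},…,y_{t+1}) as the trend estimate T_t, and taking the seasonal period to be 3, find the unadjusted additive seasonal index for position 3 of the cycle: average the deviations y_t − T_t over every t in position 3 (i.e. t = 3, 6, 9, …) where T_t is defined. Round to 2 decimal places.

Season position 3 occurs at t = 3, 6 (where T_t is defined).
t=3: T_3 = 231.0000; y_3 − T_3 = 296 − 231.0000 = 65.0000
t=6: T_6 = 244.0000; y_6 − T_6 = 309 − 244.0000 = 65.0000
Mean deviation: (65.0000 + 65.0000) / 2 = 65.00

65.00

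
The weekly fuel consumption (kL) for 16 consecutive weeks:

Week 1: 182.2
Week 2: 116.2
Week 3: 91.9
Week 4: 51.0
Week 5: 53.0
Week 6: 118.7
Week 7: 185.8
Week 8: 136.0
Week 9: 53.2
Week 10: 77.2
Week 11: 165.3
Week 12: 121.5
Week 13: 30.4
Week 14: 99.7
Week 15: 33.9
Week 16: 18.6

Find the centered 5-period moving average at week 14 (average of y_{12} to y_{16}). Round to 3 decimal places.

60.820

Sum of periods 12–16: 121.5 + 30.4 + 99.7 + 33.9 + 18.6 = 304.1
Divide by 5: 304.1 / 5 = 60.820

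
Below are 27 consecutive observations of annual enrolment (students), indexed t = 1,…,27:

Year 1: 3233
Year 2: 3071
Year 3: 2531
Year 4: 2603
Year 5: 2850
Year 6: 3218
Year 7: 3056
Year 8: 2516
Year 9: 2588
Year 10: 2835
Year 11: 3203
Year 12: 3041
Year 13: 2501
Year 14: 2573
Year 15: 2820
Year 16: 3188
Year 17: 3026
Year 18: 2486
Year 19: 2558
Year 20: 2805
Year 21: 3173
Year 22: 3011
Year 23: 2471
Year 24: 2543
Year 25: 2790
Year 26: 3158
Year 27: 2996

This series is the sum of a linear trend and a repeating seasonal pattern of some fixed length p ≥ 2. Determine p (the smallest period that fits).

First differences y_{t+1} − y_t: -162, -540, 72, 247, 368, -162, -540, 72, 247, 368, -162, -540, …
The difference pattern repeats every 5 terms and not for any smaller step, so p = 5.

5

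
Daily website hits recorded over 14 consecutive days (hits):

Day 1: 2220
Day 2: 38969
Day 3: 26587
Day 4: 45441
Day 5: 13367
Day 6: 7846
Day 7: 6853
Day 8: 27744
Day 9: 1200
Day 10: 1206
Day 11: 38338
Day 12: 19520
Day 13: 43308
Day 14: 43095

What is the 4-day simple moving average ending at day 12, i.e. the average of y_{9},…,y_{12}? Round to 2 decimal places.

Sum of periods 9–12: 1200 + 1206 + 38338 + 19520 = 60264
Divide by 4: 60264 / 4 = 15066.00

15066.00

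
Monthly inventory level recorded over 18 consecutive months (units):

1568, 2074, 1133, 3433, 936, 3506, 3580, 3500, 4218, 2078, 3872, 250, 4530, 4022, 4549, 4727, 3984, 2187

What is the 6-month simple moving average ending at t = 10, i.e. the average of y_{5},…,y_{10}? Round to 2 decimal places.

2969.67

Sum of periods 5–10: 936 + 3506 + 3580 + 3500 + 4218 + 2078 = 17818
Divide by 6: 17818 / 6 = 2969.67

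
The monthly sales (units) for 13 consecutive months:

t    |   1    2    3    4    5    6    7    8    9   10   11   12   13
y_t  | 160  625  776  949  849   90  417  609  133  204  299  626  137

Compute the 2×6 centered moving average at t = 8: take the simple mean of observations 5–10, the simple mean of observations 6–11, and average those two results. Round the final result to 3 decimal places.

337.833

Sum over 5–10: 849 + 90 + 417 + 609 + 133 + 204 = 2302
Sum over 6–11: 90 + 417 + 609 + 133 + 204 + 299 = 1752
CMA at t=8 = (2302 + 1752) / (2·6) = 4054 / 12 = 337.833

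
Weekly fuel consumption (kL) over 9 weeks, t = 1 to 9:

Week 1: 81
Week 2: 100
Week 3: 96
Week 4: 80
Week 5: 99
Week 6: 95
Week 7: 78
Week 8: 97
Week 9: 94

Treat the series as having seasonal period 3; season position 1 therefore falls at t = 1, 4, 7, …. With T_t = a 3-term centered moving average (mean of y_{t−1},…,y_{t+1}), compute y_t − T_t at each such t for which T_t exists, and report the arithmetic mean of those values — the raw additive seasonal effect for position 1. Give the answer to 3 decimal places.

-11.833

Season position 1 occurs at t = 4, 7 (where T_t is defined).
t=4: T_4 = 91.66667; y_4 − T_4 = 80 − 91.66667 = -11.66667
t=7: T_7 = 90.00000; y_7 − T_7 = 78 − 90.00000 = -12.00000
Mean deviation: (-11.66667 + -12.00000) / 2 = -11.833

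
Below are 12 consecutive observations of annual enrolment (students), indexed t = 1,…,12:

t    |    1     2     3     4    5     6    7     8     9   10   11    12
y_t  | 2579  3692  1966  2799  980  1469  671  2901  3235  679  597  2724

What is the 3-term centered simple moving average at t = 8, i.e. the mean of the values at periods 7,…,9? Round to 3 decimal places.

2269.000

Sum of periods 7–9: 671 + 2901 + 3235 = 6807
Divide by 3: 6807 / 3 = 2269.000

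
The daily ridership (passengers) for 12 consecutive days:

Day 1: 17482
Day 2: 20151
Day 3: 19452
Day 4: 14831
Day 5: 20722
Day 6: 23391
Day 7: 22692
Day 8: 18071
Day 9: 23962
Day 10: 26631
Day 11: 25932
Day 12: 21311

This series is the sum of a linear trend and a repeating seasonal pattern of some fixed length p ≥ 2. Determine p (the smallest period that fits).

4

First differences y_{t+1} − y_t: 2669, -699, -4621, 5891, 2669, -699, -4621, 5891, 2669, -699, …
The difference pattern repeats every 4 terms and not for any smaller step, so p = 4.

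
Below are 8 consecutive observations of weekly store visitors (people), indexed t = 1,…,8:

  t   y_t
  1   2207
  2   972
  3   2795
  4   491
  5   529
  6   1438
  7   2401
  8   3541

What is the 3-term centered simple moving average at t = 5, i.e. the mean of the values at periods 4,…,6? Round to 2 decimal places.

Sum of periods 4–6: 491 + 529 + 1438 = 2458
Divide by 3: 2458 / 3 = 819.33

819.33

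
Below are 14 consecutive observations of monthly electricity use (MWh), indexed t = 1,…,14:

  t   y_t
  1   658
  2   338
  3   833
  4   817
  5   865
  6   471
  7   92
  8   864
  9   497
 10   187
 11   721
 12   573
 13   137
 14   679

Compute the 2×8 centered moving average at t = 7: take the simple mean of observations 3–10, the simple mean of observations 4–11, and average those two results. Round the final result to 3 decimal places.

571.250

Sum over 3–10: 833 + 817 + 865 + 471 + 92 + 864 + 497 + 187 = 4626
Sum over 4–11: 817 + 865 + 471 + 92 + 864 + 497 + 187 + 721 = 4514
CMA at t=7 = (4626 + 4514) / (2·8) = 9140 / 16 = 571.250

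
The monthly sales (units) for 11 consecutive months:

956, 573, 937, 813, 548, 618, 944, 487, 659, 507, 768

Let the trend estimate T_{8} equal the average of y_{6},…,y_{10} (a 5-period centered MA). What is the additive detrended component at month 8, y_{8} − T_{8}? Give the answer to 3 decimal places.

Trend T_8 = (618 + 944 + 487 + 659 + 507) / 5 = 3215/5 = 643.00000
Detrended value: 487 − 643.00000 = -156.000

-156.000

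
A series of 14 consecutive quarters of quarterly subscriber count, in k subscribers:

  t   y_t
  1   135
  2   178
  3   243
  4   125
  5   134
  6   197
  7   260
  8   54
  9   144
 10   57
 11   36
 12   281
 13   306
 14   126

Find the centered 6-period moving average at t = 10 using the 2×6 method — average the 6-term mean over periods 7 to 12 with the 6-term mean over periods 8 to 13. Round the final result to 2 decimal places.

142.50

Sum over 7–12: 260 + 54 + 144 + 57 + 36 + 281 = 832
Sum over 8–13: 54 + 144 + 57 + 36 + 281 + 306 = 878
CMA at t=10 = (832 + 878) / (2·6) = 1710 / 12 = 142.50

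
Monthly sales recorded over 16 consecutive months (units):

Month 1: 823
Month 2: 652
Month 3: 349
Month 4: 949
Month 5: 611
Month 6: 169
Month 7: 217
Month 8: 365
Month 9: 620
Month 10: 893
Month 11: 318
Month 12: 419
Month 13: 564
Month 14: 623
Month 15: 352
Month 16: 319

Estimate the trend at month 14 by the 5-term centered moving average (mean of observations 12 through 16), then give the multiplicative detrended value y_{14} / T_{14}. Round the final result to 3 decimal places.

1.368

Trend T_14 = (419 + 564 + 623 + 352 + 319) / 5 = 2277/5 = 455.40000
Ratio to trend: 623 / 455.40000 = 1.368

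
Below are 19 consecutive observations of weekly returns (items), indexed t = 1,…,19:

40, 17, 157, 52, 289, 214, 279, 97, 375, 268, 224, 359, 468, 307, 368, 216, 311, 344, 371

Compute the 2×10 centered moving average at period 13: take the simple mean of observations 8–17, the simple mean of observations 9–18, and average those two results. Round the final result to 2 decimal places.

311.65

Sum over 8–17: 97 + 375 + 268 + 224 + 359 + 468 + 307 + 368 + 216 + 311 = 2993
Sum over 9–18: 375 + 268 + 224 + 359 + 468 + 307 + 368 + 216 + 311 + 344 = 3240
CMA at t=13 = (2993 + 3240) / (2·10) = 6233 / 20 = 311.65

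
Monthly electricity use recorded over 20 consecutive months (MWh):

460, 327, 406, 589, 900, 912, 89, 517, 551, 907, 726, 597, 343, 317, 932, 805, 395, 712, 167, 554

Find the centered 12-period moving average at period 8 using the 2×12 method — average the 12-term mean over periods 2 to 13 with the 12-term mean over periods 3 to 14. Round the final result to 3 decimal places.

571.583

Sum over 2–13: 327 + 406 + 589 + 900 + 912 + 89 + 517 + 551 + 907 + 726 + 597 + 343 = 6864
Sum over 3–14: 406 + 589 + 900 + 912 + 89 + 517 + 551 + 907 + 726 + 597 + 343 + 317 = 6854
CMA at t=8 = (6864 + 6854) / (2·12) = 13718 / 24 = 571.583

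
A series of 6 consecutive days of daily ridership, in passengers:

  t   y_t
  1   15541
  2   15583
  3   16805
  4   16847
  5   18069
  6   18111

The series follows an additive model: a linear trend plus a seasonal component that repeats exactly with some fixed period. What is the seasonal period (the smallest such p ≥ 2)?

2

First differences y_{t+1} − y_t: 42, 1222, 42, 1222, 42, …
The difference pattern repeats every 2 terms and not for any smaller step, so p = 2.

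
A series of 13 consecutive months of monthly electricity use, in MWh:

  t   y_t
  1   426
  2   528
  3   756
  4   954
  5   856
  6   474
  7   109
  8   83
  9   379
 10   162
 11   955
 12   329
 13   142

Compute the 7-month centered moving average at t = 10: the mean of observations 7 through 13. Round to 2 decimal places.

308.43

Sum of periods 7–13: 109 + 83 + 379 + 162 + 955 + 329 + 142 = 2159
Divide by 7: 2159 / 7 = 308.43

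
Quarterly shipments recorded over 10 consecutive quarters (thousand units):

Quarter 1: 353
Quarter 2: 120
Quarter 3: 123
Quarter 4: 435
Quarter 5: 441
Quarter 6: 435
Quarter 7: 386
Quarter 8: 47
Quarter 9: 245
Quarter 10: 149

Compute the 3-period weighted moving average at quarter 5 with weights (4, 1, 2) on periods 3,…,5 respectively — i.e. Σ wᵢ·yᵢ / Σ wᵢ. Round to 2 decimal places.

258.43

Weighted sum: 4·123 + 1·435 + 2·441 = 492 + 435 + 882 = 1809
Weight total: 4 + 1 + 2 = 7
WMA = 1809 / 7 = 258.43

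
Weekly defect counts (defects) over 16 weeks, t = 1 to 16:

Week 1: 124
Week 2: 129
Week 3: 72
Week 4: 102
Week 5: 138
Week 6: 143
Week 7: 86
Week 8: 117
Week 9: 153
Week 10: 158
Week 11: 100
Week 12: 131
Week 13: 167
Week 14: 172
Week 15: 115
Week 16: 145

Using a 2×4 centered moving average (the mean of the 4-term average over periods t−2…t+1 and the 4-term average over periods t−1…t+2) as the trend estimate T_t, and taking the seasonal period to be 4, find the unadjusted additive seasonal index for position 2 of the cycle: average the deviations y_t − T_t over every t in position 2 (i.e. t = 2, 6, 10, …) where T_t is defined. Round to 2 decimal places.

Season position 2 occurs at t = 6, 10, 14 (where T_t is defined).
t=6: T_6 = 119.1250; y_6 − T_6 = 143 − 119.1250 = 23.8750
t=10: T_10 = 133.7500; y_10 − T_10 = 158 − 133.7500 = 24.2500
t=14: T_14 = 148.0000; y_14 − T_14 = 172 − 148.0000 = 24.0000
Mean deviation: (23.8750 + 24.2500 + 24.0000) / 3 = 24.04

24.04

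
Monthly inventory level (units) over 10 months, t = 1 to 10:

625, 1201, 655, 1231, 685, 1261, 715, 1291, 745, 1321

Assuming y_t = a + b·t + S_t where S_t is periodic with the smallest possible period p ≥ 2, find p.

2

First differences y_{t+1} − y_t: 576, -546, 576, -546, 576, -546, …
The difference pattern repeats every 2 terms and not for any smaller step, so p = 2.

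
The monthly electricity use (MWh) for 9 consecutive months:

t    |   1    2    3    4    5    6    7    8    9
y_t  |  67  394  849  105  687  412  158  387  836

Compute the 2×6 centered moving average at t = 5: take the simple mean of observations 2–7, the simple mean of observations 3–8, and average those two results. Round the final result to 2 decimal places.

Sum over 2–7: 394 + 849 + 105 + 687 + 412 + 158 = 2605
Sum over 3–8: 849 + 105 + 687 + 412 + 158 + 387 = 2598
CMA at t=5 = (2605 + 2598) / (2·6) = 5203 / 12 = 433.58

433.58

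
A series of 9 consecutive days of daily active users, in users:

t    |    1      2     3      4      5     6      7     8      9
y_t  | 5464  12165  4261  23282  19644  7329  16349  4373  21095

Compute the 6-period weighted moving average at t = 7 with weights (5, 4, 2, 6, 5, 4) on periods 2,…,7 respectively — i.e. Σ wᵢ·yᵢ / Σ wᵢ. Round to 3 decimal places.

Weighted sum: 5·12165 + 4·4261 + 2·23282 + 6·19644 + 5·7329 + 4·16349 = 60825 + 17044 + 46564 + 117864 + 36645 + 65396 = 344338
Weight total: 5 + 4 + 2 + 6 + 5 + 4 = 26
WMA = 344338 / 26 = 13243.769

13243.769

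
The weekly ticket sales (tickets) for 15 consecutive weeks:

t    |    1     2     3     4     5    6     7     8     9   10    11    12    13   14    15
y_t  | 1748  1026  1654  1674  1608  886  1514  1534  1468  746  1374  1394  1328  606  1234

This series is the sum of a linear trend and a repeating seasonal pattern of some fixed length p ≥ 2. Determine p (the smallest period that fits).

4

First differences y_{t+1} − y_t: -722, 628, 20, -66, -722, 628, 20, -66, -722, 628, …
The difference pattern repeats every 4 terms and not for any smaller step, so p = 4.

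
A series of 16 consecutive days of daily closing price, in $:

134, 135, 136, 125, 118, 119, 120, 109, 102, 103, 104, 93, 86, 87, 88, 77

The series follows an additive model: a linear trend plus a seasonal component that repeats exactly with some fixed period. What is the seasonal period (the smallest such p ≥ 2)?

First differences y_{t+1} − y_t: 1, 1, -11, -7, 1, 1, -11, -7, 1, 1, …
The difference pattern repeats every 4 terms and not for any smaller step, so p = 4.

4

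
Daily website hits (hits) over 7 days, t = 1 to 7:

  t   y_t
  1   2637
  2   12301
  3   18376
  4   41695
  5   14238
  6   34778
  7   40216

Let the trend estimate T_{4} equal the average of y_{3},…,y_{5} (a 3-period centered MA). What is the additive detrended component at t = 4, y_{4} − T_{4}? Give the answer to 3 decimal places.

16925.333

Trend T_4 = (18376 + 41695 + 14238) / 3 = 74309/3 = 24769.66667
Detrended value: 41695 − 24769.66667 = 16925.333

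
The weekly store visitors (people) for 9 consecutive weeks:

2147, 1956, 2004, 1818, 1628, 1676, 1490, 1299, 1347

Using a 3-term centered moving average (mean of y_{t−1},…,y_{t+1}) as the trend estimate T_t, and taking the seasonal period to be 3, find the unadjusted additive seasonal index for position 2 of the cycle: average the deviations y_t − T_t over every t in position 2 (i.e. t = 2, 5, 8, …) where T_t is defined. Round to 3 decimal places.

Season position 2 occurs at t = 2, 5, 8 (where T_t is defined).
t=2: T_2 = 2035.66667; y_2 − T_2 = 1956 − 2035.66667 = -79.66667
t=5: T_5 = 1707.33333; y_5 − T_5 = 1628 − 1707.33333 = -79.33333
t=8: T_8 = 1378.66667; y_8 − T_8 = 1299 − 1378.66667 = -79.66667
Mean deviation: (-79.66667 + -79.33333 + -79.66667) / 3 = -79.556

-79.556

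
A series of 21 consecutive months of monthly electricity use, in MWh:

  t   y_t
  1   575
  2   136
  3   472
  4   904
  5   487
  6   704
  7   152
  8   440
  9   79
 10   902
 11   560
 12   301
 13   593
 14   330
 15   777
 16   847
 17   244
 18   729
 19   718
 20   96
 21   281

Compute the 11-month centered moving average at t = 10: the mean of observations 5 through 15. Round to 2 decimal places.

Sum of periods 5–15: 487 + 704 + 152 + 440 + 79 + 902 + 560 + 301 + 593 + 330 + 777 = 5325
Divide by 11: 5325 / 11 = 484.09

484.09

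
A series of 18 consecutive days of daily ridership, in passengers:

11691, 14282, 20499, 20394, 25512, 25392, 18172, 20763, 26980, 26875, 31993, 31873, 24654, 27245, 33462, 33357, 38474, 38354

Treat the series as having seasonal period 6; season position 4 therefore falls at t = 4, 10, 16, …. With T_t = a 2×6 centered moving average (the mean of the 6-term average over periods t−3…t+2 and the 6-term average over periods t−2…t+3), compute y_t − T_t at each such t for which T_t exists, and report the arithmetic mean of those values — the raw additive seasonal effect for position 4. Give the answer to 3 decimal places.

225.542

Season position 4 occurs at t = 4, 10 (where T_t is defined).
t=4: T_4 = 20168.41667; y_4 − T_4 = 20394 − 20168.41667 = 225.58333
t=10: T_10 = 26649.50000; y_10 − T_10 = 26875 − 26649.50000 = 225.50000
Mean deviation: (225.58333 + 225.50000) / 2 = 225.542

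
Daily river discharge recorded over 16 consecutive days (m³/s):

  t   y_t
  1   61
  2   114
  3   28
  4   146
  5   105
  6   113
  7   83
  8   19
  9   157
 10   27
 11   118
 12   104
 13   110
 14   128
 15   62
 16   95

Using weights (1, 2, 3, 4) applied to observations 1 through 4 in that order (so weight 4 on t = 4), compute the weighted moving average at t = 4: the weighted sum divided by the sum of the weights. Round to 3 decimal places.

Weighted sum: 1·61 + 2·114 + 3·28 + 4·146 = 61 + 228 + 84 + 584 = 957
Weight total: 1 + 2 + 3 + 4 = 10
WMA = 957 / 10 = 95.700

95.700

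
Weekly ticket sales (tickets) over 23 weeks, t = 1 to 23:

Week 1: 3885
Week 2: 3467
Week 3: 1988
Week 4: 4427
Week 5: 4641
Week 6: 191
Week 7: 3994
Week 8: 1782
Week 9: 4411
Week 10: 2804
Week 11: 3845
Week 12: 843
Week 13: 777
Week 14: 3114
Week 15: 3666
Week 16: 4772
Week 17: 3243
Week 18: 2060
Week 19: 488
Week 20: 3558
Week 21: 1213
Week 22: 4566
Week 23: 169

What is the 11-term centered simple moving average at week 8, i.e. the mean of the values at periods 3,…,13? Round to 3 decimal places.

2700.273

Sum of periods 3–13: 1988 + 4427 + 4641 + 191 + 3994 + 1782 + 4411 + 2804 + 3845 + 843 + 777 = 29703
Divide by 11: 29703 / 11 = 2700.273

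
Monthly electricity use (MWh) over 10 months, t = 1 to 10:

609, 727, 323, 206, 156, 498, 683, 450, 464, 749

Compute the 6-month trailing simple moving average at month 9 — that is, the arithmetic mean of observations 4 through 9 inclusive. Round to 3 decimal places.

Sum of periods 4–9: 206 + 156 + 498 + 683 + 450 + 464 = 2457
Divide by 6: 2457 / 6 = 409.500

409.500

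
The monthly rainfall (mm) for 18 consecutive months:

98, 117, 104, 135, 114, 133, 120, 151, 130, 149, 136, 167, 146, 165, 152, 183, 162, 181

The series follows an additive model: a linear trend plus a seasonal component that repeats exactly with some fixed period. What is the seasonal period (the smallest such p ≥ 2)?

First differences y_{t+1} − y_t: 19, -13, 31, -21, 19, -13, 31, -21, 19, -13, …
The difference pattern repeats every 4 terms and not for any smaller step, so p = 4.

4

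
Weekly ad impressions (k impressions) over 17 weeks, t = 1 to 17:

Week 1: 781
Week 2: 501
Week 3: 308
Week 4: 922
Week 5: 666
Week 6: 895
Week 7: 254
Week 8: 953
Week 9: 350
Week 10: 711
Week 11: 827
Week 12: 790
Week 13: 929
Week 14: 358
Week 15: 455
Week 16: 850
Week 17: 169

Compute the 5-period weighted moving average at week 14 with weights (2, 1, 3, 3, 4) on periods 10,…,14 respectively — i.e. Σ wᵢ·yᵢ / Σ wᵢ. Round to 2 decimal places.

679.85

Weighted sum: 2·711 + 1·827 + 3·790 + 3·929 + 4·358 = 1422 + 827 + 2370 + 2787 + 1432 = 8838
Weight total: 2 + 1 + 3 + 3 + 4 = 13
WMA = 8838 / 13 = 679.85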